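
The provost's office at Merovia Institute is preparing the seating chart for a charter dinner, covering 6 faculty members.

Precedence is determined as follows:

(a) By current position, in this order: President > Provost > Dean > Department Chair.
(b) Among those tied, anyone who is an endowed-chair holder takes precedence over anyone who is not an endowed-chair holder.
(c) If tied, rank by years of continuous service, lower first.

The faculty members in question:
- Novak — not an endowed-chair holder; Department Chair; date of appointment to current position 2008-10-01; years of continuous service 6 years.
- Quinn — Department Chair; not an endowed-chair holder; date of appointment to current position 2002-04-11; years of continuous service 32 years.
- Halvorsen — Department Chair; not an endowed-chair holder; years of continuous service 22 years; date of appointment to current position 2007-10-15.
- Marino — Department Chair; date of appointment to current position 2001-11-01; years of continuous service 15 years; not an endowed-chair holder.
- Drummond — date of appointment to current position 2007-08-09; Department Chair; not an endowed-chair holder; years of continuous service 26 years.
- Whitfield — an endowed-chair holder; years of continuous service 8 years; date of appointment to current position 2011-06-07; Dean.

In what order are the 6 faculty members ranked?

Whitfield, Novak, Marino, Halvorsen, Drummond, Quinn

By current position: Whitfield (Dean); then Novak, Marino, Halvorsen, Drummond and Quinn (Department Chair).
Novak, Marino, Halvorsen, Drummond and Quinn are each not an endowed-chair holder, so the next rule applies.
Among Novak, Marino, Halvorsen, Drummond and Quinn, by years of continuous service (lower first): Novak (6 years) before Marino (15 years) before Halvorsen (22 years) before Drummond (26 years) before Quinn (32 years).
Full order: Whitfield, Novak, Marino, Halvorsen, Drummond, Quinn.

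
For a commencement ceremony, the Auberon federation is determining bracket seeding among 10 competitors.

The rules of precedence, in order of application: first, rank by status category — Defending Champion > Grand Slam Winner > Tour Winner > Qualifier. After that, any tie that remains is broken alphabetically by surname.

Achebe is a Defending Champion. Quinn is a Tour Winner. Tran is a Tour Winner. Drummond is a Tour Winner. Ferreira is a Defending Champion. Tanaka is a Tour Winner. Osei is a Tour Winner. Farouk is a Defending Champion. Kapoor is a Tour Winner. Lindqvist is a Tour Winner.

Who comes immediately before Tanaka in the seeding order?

Quinn

By status category: Achebe, Farouk and Ferreira (Defending Champion); then Drummond, Kapoor, Lindqvist, Osei, Quinn, Tanaka and Tran (Tour Winner).
Among Achebe, Farouk and Ferreira, alphabetically by surname: Achebe before Farouk before Ferreira.
Among Drummond, Kapoor, Lindqvist, Osei, Quinn, Tanaka and Tran, alphabetically by surname: Drummond before Kapoor before Lindqvist before Osei before Quinn before Tanaka before Tran.
Order: Achebe, Farouk, Ferreira, Drummond, Kapoor, Lindqvist, Osei, Quinn, Tanaka, Tran.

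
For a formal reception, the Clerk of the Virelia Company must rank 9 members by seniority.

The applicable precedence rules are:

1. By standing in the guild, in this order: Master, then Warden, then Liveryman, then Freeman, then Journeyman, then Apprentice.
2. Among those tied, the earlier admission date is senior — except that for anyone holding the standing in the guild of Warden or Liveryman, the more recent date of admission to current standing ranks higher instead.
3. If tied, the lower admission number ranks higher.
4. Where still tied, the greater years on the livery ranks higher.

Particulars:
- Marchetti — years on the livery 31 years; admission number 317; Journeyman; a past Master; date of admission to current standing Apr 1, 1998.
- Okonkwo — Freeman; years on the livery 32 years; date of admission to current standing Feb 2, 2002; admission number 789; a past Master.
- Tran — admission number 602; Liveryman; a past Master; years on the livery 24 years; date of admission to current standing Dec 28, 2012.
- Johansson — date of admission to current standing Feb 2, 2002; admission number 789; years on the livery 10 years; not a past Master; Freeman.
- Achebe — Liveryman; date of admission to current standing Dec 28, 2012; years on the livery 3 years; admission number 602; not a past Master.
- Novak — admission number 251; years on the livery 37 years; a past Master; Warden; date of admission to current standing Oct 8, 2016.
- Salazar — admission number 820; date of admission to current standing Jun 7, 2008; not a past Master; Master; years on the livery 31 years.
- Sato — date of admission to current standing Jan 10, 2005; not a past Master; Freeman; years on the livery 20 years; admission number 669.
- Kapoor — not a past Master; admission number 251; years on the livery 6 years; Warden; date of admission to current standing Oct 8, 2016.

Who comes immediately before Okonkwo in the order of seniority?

Achebe

By standing in the guild: Salazar (Master); then Novak and Kapoor (Warden); then Tran and Achebe (Liveryman); then Okonkwo, Johansson and Sato (Freeman); then Marchetti (Journeyman).
Novak and Kapoor both have date of admission to current standing Oct 8, 2016, so the next rule applies.
Novak and Kapoor both have admission number 251, so the next rule applies.
Among Novak and Kapoor, by years on the livery (higher first): Novak (37 years) before Kapoor (6 years).
Tran and Achebe both have date of admission to current standing Dec 28, 2012, so the next rule applies.
Tran and Achebe both have admission number 602, so the next rule applies.
Among Tran and Achebe, by years on the livery (higher first): Tran (24 years) before Achebe (3 years).
Among Okonkwo, Johansson and Sato, by date of admission to current standing (earlier first): Okonkwo and Johansson (Feb 2, 2002) before Sato (Jan 10, 2005).
Okonkwo and Johansson both have admission number 789, so the next rule applies.
Among Okonkwo and Johansson, by years on the livery (higher first): Okonkwo (32 years) before Johansson (10 years).
Order: Salazar, Novak, Kapoor, Tran, Achebe, Okonkwo, Johansson, Sato, Marchetti.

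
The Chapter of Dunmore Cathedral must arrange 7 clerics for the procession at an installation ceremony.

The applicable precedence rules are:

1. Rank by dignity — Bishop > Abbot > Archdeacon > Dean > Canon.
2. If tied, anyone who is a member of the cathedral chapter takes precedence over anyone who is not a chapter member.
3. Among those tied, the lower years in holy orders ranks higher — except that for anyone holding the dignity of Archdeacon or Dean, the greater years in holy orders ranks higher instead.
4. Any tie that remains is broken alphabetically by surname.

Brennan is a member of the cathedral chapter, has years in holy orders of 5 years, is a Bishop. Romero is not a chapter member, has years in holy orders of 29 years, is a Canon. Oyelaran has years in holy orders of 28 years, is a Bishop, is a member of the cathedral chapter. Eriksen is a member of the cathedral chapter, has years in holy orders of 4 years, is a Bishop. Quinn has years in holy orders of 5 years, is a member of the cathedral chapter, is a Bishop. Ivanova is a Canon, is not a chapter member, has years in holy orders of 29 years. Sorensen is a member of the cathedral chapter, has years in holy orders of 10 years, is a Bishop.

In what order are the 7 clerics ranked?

By dignity: Eriksen, Brennan, Quinn, Sorensen and Oyelaran (Bishop); then Ivanova and Romero (Canon).
Eriksen, Brennan, Quinn, Sorensen and Oyelaran are each a member of the cathedral chapter, so the next rule applies.
Among Eriksen, Brennan, Quinn, Sorensen and Oyelaran, by years in holy orders (lower first): Eriksen (4 years) before Brennan and Quinn (5 years) before Sorensen (10 years) before Oyelaran (28 years).
Among Brennan and Quinn, alphabetically by surname: Brennan before Quinn.
Ivanova and Romero are each not a chapter member, so the next rule applies.
Ivanova and Romero both have years in holy orders 29 years, so the next rule applies.
Among Ivanova and Romero, alphabetically by surname: Ivanova before Romero.
Full order: Eriksen, Brennan, Quinn, Sorensen, Oyelaran, Ivanova, Romero.

Eriksen, Brennan, Quinn, Sorensen, Oyelaran, Ivanova, Romero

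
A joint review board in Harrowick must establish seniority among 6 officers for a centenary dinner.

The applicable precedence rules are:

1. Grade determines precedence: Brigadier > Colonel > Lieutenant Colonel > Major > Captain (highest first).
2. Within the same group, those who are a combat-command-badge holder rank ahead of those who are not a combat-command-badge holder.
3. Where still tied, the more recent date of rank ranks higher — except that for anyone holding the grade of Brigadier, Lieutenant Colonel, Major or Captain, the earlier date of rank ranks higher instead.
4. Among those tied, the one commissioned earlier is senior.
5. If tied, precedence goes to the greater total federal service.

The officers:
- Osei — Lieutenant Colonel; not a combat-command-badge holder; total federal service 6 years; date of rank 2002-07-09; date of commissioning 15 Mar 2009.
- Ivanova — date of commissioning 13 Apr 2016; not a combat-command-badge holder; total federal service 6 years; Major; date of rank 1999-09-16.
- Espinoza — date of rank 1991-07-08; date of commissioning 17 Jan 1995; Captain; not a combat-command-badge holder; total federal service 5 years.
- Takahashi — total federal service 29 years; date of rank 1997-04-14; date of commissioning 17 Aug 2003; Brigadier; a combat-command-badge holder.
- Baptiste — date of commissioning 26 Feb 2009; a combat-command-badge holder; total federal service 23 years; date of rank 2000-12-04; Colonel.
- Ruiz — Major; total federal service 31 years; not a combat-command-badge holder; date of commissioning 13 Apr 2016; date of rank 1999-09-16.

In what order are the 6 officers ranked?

Takahashi, Baptiste, Osei, Ruiz, Ivanova, Espinoza

By grade: Takahashi (Brigadier); then Baptiste (Colonel); then Osei (Lieutenant Colonel); then Ruiz and Ivanova (Major); then Espinoza (Captain).
Ruiz and Ivanova are each not a combat-command-badge holder, so the next rule applies.
Ruiz and Ivanova both have date of rank 1999-09-16, so the next rule applies.
Ruiz and Ivanova both have date of commissioning 13 Apr 2016, so the next rule applies.
Among Ruiz and Ivanova, by total federal service (higher first): Ruiz (31 years) before Ivanova (6 years).
Full order: Takahashi, Baptiste, Osei, Ruiz, Ivanova, Espinoza.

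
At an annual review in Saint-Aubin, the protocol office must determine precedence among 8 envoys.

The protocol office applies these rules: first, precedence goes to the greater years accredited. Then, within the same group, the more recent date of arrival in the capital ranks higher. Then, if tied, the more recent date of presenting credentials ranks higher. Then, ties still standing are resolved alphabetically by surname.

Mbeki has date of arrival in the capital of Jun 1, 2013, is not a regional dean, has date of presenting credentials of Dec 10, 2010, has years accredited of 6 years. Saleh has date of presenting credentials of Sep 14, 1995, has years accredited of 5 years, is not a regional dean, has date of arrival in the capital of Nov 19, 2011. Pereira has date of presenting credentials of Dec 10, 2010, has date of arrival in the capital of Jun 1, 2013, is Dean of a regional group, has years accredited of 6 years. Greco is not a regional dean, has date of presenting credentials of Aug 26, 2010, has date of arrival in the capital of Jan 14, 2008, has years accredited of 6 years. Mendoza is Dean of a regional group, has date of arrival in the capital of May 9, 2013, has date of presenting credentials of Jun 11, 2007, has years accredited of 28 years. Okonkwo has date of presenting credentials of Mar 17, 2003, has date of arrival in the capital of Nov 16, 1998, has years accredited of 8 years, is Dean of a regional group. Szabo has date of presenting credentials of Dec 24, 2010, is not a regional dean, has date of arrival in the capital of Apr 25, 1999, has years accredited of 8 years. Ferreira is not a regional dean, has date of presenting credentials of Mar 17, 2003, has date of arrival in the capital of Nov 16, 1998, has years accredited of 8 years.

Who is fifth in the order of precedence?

Mbeki

By years accredited (higher first): Mendoza (28 years); then Szabo, Ferreira and Okonkwo (each 8 years); then Mbeki, Pereira and Greco (each 6 years); then Saleh (5 years).
Among Szabo, Ferreira and Okonkwo, by date of arrival in the capital (later first): Szabo (Apr 25, 1999) before Ferreira and Okonkwo (Nov 16, 1998).
Ferreira and Okonkwo both have date of presenting credentials Mar 17, 2003, so the next rule applies.
Among Ferreira and Okonkwo, alphabetically by surname: Ferreira before Okonkwo.
Among Mbeki, Pereira and Greco, by date of arrival in the capital (later first): Mbeki and Pereira (Jun 1, 2013) before Greco (Jan 14, 2008).
Mbeki and Pereira both have date of presenting credentials Dec 10, 2010, so the next rule applies.
Among Mbeki and Pereira, alphabetically by surname: Mbeki before Pereira.
Order: Mendoza, Szabo, Ferreira, Okonkwo, Mbeki, Pereira, Greco, Saleh.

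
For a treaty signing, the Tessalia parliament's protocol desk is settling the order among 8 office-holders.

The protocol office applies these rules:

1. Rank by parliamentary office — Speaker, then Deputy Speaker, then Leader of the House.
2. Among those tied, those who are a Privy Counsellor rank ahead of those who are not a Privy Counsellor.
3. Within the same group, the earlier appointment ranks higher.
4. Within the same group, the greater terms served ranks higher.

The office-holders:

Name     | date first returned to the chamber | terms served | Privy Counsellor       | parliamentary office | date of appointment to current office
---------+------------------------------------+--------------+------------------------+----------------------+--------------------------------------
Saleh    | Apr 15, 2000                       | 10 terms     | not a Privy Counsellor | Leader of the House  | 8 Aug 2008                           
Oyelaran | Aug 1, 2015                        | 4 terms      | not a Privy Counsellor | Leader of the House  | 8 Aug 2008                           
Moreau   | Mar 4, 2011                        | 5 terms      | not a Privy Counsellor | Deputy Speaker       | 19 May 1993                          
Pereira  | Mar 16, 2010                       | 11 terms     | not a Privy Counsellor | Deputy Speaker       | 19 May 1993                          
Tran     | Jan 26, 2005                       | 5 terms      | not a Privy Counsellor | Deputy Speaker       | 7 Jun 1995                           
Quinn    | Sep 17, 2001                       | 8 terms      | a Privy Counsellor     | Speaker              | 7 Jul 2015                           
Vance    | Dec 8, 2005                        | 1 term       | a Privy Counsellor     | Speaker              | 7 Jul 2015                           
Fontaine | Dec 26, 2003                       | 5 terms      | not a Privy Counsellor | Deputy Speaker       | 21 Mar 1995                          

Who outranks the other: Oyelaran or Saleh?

Saleh

By parliamentary office: Quinn and Vance (Speaker); then Pereira, Moreau, Fontaine and Tran (Deputy Speaker); then Saleh and Oyelaran (Leader of the House).
Quinn and Vance are each a Privy Counsellor, so the next rule applies.
Quinn and Vance both have date of appointment to current office 7 Jul 2015, so the next rule applies.
Among Quinn and Vance, by terms served (higher first): Quinn (8 terms) before Vance (1 term).
Pereira, Moreau, Fontaine and Tran are each not a Privy Counsellor, so the next rule applies.
Among Pereira, Moreau, Fontaine and Tran, by date of appointment to current office (earlier first): Pereira and Moreau (19 May 1993) before Fontaine (21 Mar 1995) before Tran (7 Jun 1995).
Among Pereira and Moreau, by terms served (higher first): Pereira (11 terms) before Moreau (5 terms).
Saleh and Oyelaran are each not a Privy Counsellor, so the next rule applies.
Saleh and Oyelaran both have date of appointment to current office 8 Aug 2008, so the next rule applies.
Among Saleh and Oyelaran, by terms served (higher first): Saleh (10 terms) before Oyelaran (4 terms).
So Saleh takes precedence.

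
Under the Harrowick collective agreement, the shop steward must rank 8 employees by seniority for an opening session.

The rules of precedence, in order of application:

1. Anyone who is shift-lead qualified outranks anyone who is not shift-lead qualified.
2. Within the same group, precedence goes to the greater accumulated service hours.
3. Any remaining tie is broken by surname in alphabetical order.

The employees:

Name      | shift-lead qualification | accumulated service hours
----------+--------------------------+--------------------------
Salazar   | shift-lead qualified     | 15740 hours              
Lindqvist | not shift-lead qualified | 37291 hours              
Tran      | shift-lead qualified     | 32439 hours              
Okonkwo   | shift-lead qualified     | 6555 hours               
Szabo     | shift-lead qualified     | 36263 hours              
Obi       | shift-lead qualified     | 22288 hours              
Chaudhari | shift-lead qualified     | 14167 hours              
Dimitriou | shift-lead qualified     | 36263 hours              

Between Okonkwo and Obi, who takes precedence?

Obi

By the first rule: Dimitriou, Szabo, Tran, Obi, Salazar, Chaudhari and Okonkwo (each shift-lead qualified); then Lindqvist (not shift-lead qualified).
Among Dimitriou, Szabo, Tran, Obi, Salazar, Chaudhari and Okonkwo, by accumulated service hours (higher first): Dimitriou and Szabo (36263 hours) before Tran (32439 hours) before Obi (22288 hours) before Salazar (15740 hours) before Chaudhari (14167 hours) before Okonkwo (6555 hours).
Among Dimitriou and Szabo, alphabetically by surname: Dimitriou before Szabo.
So Obi takes precedence.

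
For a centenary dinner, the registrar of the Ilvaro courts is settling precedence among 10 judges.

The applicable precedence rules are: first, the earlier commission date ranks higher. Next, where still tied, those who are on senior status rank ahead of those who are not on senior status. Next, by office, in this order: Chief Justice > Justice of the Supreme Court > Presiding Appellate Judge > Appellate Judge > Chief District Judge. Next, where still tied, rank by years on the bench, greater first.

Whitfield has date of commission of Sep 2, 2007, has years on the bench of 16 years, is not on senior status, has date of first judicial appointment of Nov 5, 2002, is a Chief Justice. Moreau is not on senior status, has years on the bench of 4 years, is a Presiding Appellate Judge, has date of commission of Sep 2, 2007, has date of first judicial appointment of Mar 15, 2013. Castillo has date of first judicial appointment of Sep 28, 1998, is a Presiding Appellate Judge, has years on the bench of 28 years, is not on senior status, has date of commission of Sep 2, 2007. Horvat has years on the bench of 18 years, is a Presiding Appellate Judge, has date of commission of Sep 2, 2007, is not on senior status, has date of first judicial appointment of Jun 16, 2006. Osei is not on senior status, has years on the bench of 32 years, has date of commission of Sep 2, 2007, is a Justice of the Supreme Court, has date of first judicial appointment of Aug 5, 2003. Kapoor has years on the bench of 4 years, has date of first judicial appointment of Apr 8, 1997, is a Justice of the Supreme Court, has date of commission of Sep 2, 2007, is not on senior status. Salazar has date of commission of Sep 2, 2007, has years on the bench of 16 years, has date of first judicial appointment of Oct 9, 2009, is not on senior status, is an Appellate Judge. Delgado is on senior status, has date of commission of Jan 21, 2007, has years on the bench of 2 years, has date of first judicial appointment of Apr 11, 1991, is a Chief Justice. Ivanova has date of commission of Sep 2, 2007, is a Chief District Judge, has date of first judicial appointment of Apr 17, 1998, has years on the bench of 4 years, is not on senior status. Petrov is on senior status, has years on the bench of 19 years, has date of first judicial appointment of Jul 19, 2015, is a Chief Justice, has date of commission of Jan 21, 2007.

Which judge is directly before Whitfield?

Delgado

By date of commission (earlier first): Petrov and Delgado (both Jan 21, 2007); then Whitfield, Osei, Kapoor, Castillo, Horvat, Moreau, Salazar and Ivanova (each Sep 2, 2007).
Petrov and Delgado are each on senior status, so the next rule applies.
Petrov and Delgado are each Chief Justice, so the next rule applies.
Among Petrov and Delgado, by years on the bench (higher first): Petrov (19 years) before Delgado (2 years).
Whitfield, Osei, Kapoor, Castillo, Horvat, Moreau, Salazar and Ivanova are each not on senior status, so the next rule applies.
Among Whitfield, Osei, Kapoor, Castillo, Horvat, Moreau, Salazar and Ivanova, by office: Whitfield (Chief Justice) before Osei and Kapoor (Justice of the Supreme Court) before Castillo, Horvat and Moreau (Presiding Appellate Judge) before Salazar (Appellate Judge) before Ivanova (Chief District Judge).
Among Osei and Kapoor, by years on the bench (higher first): Osei (32 years) before Kapoor (4 years).
Among Castillo, Horvat and Moreau, by years on the bench (higher first): Castillo (28 years) before Horvat (18 years) before Moreau (4 years).
Order: Petrov, Delgado, Whitfield, Osei, Kapoor, Castillo, Horvat, Moreau, Salazar, Ivanova.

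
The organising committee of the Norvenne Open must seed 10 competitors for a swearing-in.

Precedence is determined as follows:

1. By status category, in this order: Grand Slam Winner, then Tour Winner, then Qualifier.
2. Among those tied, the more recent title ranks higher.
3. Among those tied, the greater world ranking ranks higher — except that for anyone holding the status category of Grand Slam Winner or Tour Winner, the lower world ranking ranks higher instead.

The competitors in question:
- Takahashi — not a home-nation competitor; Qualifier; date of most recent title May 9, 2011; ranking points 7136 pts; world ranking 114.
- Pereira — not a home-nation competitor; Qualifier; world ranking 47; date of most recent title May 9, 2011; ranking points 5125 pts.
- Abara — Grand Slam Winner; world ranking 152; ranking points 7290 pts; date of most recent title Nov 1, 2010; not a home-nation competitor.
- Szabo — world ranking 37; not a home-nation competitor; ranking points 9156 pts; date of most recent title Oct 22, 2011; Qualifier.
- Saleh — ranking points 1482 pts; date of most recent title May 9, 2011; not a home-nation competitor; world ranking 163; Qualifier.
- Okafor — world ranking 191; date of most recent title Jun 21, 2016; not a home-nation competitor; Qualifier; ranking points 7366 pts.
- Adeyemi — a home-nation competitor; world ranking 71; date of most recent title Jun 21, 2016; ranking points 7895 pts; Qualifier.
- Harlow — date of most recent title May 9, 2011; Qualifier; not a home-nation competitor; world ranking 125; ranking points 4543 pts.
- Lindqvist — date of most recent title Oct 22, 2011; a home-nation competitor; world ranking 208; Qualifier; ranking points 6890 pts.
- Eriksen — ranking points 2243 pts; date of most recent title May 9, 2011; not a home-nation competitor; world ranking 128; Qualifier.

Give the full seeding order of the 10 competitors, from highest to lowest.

By status category: Abara (Grand Slam Winner); then Okafor, Adeyemi, Lindqvist, Szabo, Saleh, Eriksen, Harlow, Takahashi and Pereira (Qualifier).
Among Okafor, Adeyemi, Lindqvist, Szabo, Saleh, Eriksen, Harlow, Takahashi and Pereira, by date of most recent title (later first): Okafor and Adeyemi (Jun 21, 2016) before Lindqvist and Szabo (Oct 22, 2011) before Saleh, Eriksen, Harlow, Takahashi and Pereira (May 9, 2011).
Among Okafor and Adeyemi, by world ranking (higher first): Okafor (191) before Adeyemi (71).
Among Lindqvist and Szabo, by world ranking (higher first): Lindqvist (208) before Szabo (37).
Among Saleh, Eriksen, Harlow, Takahashi and Pereira, by world ranking (higher first): Saleh (163) before Eriksen (128) before Harlow (125) before Takahashi (114) before Pereira (47).
Full order: Abara, Okafor, Adeyemi, Lindqvist, Szabo, Saleh, Eriksen, Harlow, Takahashi, Pereira.

Abara, Okafor, Adeyemi, Lindqvist, Szabo, Saleh, Eriksen, Harlow, Takahashi, Pereira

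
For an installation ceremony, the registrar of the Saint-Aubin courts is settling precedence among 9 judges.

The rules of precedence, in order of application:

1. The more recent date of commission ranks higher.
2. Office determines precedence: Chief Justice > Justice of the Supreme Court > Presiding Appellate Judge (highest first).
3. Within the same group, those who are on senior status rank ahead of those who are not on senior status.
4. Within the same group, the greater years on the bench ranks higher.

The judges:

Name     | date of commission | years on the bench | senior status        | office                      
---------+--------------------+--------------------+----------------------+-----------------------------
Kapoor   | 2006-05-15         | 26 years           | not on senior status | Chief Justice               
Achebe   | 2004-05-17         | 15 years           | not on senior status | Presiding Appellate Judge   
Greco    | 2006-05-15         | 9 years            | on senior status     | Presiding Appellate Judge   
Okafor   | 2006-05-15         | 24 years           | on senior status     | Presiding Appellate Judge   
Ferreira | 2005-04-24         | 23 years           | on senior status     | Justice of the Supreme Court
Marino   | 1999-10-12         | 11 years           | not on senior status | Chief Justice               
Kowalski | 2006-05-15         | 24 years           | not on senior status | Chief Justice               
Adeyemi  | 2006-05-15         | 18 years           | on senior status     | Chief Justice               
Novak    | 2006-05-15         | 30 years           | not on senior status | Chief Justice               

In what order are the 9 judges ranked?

By date of commission (later first): Adeyemi, Novak, Kapoor, Kowalski, Okafor and Greco (each 2006-05-15); then Ferreira (2005-04-24); then Achebe (2004-05-17); then Marino (1999-10-12).
Among Adeyemi, Novak, Kapoor, Kowalski, Okafor and Greco, by office: Adeyemi, Novak, Kapoor and Kowalski (Chief Justice) before Okafor and Greco (Presiding Appellate Judge).
Among Adeyemi, Novak, Kapoor and Kowalski, on senior status before not on senior status: Adeyemi (on senior status) before Novak, Kapoor and Kowalski (not on senior status).
Among Novak, Kapoor and Kowalski, by years on the bench (higher first): Novak (30 years) before Kapoor (26 years) before Kowalski (24 years).
Okafor and Greco are each on senior status, so the next rule applies.
Among Okafor and Greco, by years on the bench (higher first): Okafor (24 years) before Greco (9 years).
Full order: Adeyemi, Novak, Kapoor, Kowalski, Okafor, Greco, Ferreira, Achebe, Marino.

Adeyemi, Novak, Kapoor, Kowalski, Okafor, Greco, Ferreira, Achebe, Marino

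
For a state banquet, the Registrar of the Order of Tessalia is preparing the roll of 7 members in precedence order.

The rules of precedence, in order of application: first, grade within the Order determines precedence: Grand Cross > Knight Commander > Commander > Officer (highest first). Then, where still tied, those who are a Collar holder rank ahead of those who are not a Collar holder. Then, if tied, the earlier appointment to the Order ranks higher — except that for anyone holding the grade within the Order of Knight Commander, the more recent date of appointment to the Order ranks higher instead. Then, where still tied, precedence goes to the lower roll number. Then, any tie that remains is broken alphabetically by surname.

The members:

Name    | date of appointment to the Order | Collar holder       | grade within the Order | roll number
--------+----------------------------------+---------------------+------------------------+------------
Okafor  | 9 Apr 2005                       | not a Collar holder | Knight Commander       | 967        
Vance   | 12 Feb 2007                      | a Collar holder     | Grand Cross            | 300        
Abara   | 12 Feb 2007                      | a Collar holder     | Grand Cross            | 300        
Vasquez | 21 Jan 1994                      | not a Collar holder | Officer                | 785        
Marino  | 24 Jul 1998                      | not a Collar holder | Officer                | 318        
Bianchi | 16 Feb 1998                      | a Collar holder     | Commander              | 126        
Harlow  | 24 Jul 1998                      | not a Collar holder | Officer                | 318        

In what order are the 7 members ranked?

Abara, Vance, Okafor, Bianchi, Vasquez, Harlow, Marino

By grade within the Order: Abara and Vance (Grand Cross); then Okafor (Knight Commander); then Bianchi (Commander); then Vasquez, Harlow and Marino (Officer).
Abara and Vance are each a Collar holder, so the next rule applies.
Abara and Vance both have date of appointment to the Order 12 Feb 2007, so the next rule applies.
Abara and Vance both have roll number 300, so the next rule applies.
Among Abara and Vance, alphabetically by surname: Abara before Vance.
Vasquez, Harlow and Marino are each not a Collar holder, so the next rule applies.
Among Vasquez, Harlow and Marino, by date of appointment to the Order (earlier first): Vasquez (21 Jan 1994) before Harlow and Marino (24 Jul 1998).
Harlow and Marino both have roll number 318, so the next rule applies.
Among Harlow and Marino, alphabetically by surname: Harlow before Marino.
Full order: Abara, Vance, Okafor, Bianchi, Vasquez, Harlow, Marino.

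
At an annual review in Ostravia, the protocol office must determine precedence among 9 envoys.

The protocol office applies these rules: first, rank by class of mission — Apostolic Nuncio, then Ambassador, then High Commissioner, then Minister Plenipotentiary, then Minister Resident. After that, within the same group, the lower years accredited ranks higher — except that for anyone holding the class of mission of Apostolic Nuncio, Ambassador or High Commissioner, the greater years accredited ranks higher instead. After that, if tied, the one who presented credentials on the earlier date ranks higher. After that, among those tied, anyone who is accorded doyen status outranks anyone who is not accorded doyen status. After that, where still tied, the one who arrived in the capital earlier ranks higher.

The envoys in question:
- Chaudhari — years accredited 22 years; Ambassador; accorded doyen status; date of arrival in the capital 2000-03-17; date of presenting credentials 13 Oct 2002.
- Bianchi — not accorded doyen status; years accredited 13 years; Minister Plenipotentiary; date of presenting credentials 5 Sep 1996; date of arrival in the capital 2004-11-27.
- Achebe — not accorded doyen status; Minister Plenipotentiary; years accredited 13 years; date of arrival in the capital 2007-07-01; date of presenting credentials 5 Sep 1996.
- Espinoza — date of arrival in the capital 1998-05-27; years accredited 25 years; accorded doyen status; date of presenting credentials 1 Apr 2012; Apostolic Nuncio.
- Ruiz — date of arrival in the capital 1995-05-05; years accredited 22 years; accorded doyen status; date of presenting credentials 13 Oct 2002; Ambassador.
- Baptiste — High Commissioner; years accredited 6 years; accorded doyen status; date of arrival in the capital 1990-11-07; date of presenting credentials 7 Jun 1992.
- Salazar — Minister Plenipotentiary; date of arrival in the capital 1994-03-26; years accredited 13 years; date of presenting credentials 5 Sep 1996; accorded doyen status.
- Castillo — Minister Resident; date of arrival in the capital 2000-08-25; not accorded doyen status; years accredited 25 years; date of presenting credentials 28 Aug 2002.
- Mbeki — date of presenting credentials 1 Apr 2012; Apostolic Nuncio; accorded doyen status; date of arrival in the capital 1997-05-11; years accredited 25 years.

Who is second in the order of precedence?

By class of mission: Mbeki and Espinoza (Apostolic Nuncio); then Ruiz and Chaudhari (Ambassador); then Baptiste (High Commissioner); then Salazar, Bianchi and Achebe (Minister Plenipotentiary); then Castillo (Minister Resident).
Mbeki and Espinoza both have years accredited 25 years, so the next rule applies.
Mbeki and Espinoza both have date of presenting credentials 1 Apr 2012, so the next rule applies.
Mbeki and Espinoza are each accorded doyen status, so the next rule applies.
Among Mbeki and Espinoza, by date of arrival in the capital (earlier first): Mbeki (1997-05-11) before Espinoza (1998-05-27).
Ruiz and Chaudhari both have years accredited 22 years, so the next rule applies.
Ruiz and Chaudhari both have date of presenting credentials 13 Oct 2002, so the next rule applies.
Ruiz and Chaudhari are each accorded doyen status, so the next rule applies.
Among Ruiz and Chaudhari, by date of arrival in the capital (earlier first): Ruiz (1995-05-05) before Chaudhari (2000-03-17).
Salazar, Bianchi and Achebe all have years accredited 13 years, so the next rule applies.
Salazar, Bianchi and Achebe all have date of presenting credentials 5 Sep 1996, so the next rule applies.
Among Salazar, Bianchi and Achebe, accorded doyen status before not accorded doyen status: Salazar (accorded doyen status) before Bianchi and Achebe (not accorded doyen status).
Among Bianchi and Achebe, by date of arrival in the capital (earlier first): Bianchi (2004-11-27) before Achebe (2007-07-01).
Order: Mbeki, Espinoza, Ruiz, Chaudhari, Baptiste, Salazar, Bianchi, Achebe, Castillo.

Espinoza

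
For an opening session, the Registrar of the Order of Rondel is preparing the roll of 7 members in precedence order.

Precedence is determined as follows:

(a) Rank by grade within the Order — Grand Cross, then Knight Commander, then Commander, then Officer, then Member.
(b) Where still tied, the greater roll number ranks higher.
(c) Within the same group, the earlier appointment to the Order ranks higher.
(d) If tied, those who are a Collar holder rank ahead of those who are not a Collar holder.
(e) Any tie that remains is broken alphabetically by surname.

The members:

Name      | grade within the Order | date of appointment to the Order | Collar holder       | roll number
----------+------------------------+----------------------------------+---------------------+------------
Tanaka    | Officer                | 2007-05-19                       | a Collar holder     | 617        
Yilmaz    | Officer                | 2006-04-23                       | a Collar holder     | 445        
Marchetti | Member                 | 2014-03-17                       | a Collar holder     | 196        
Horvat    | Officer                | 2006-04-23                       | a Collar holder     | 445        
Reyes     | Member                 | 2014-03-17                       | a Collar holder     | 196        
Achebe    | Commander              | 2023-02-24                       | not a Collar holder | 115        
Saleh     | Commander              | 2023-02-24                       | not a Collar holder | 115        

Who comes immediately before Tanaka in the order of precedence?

Saleh

By grade within the Order: Achebe and Saleh (Commander); then Tanaka, Horvat and Yilmaz (Officer); then Marchetti and Reyes (Member).
Achebe and Saleh both have roll number 115, so the next rule applies.
Achebe and Saleh both have date of appointment to the Order 2023-02-24, so the next rule applies.
Achebe and Saleh are each not a Collar holder, so the next rule applies.
Among Achebe and Saleh, alphabetically by surname: Achebe before Saleh.
Among Tanaka, Horvat and Yilmaz, by roll number (higher first): Tanaka (617) before Horvat and Yilmaz (445).
Horvat and Yilmaz both have date of appointment to the Order 2006-04-23, so the next rule applies.
Horvat and Yilmaz are each a Collar holder, so the next rule applies.
Among Horvat and Yilmaz, alphabetically by surname: Horvat before Yilmaz.
Marchetti and Reyes both have roll number 196, so the next rule applies.
Marchetti and Reyes both have date of appointment to the Order 2014-03-17, so the next rule applies.
Marchetti and Reyes are each a Collar holder, so the next rule applies.
Among Marchetti and Reyes, alphabetically by surname: Marchetti before Reyes.
Order: Achebe, Saleh, Tanaka, Horvat, Yilmaz, Marchetti, Reyes.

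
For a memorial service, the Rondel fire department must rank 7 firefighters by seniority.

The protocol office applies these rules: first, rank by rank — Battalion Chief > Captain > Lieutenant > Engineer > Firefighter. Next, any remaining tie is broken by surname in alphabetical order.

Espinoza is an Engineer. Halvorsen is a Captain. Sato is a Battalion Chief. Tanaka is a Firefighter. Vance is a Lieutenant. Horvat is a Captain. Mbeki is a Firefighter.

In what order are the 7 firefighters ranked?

By rank: Sato (Battalion Chief); then Halvorsen and Horvat (Captain); then Vance (Lieutenant); then Espinoza (Engineer); then Mbeki and Tanaka (Firefighter).
Among Halvorsen and Horvat, alphabetically by surname: Halvorsen before Horvat.
Among Mbeki and Tanaka, alphabetically by surname: Mbeki before Tanaka.
Full order: Sato, Halvorsen, Horvat, Vance, Espinoza, Mbeki, Tanaka.

Sato, Halvorsen, Horvat, Vance, Espinoza, Mbeki, Tanaka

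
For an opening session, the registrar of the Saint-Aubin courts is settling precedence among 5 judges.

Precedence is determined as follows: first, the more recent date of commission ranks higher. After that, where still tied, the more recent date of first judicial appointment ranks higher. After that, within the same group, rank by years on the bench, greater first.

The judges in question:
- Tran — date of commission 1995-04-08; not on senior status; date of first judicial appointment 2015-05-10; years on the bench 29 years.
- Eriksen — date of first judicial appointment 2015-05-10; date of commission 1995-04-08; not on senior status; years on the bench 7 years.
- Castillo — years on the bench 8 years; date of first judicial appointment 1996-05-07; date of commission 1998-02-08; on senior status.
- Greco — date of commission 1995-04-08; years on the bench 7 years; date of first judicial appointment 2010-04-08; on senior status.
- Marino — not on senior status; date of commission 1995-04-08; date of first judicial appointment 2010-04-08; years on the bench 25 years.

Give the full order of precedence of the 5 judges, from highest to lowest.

By date of commission (later first): Castillo (1998-02-08); then Tran, Eriksen, Marino and Greco (each 1995-04-08).
Among Tran, Eriksen, Marino and Greco, by date of first judicial appointment (later first): Tran and Eriksen (2015-05-10) before Marino and Greco (2010-04-08).
Among Tran and Eriksen, by years on the bench (higher first): Tran (29 years) before Eriksen (7 years).
Among Marino and Greco, by years on the bench (higher first): Marino (25 years) before Greco (7 years).
Full order: Castillo, Tran, Eriksen, Marino, Greco.

Castillo, Tran, Eriksen, Marino, Greco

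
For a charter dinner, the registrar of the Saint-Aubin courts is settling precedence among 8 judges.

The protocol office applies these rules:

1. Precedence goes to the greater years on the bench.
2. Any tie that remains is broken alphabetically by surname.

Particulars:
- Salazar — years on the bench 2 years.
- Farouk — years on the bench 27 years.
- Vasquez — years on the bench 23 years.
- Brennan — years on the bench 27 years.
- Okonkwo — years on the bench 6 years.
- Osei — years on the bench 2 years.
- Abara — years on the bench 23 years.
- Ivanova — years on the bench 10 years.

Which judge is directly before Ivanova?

By years on the bench (higher first): Brennan and Farouk (both 27 years); then Abara and Vasquez (both 23 years); then Ivanova (10 years); then Okonkwo (6 years); then Osei and Salazar (both 2 years).
Among Brennan and Farouk, alphabetically by surname: Brennan before Farouk.
Among Abara and Vasquez, alphabetically by surname: Abara before Vasquez.
Among Osei and Salazar, alphabetically by surname: Osei before Salazar.
Order: Brennan, Farouk, Abara, Vasquez, Ivanova, Okonkwo, Osei, Salazar.

Vasquez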